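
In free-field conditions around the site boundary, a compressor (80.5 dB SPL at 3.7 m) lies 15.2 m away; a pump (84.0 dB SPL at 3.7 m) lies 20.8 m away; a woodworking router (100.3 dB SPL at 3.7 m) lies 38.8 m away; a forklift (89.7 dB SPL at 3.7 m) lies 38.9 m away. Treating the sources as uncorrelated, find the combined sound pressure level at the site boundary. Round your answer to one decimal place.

80.8 dB SPL

Propagate each source to the receiver with L = L_ref − 20·log₁₀(r/r_ref), then add intensities.
compressor: 80.5 − 20·log₁₀(15.2/3.7) = 80.5 − 12.27 = 68.23 dB SPL.
pump: 84.0 − 20·log₁₀(20.8/3.7) = 84.0 − 15.00 = 69.00 dB SPL.
woodworking router: 100.3 − 20·log₁₀(38.8/3.7) = 100.3 − 20.41 = 79.89 dB SPL.
forklift: 89.7 − 20·log₁₀(38.9/3.7) = 89.7 − 20.43 = 69.27 dB SPL.
Σ 10^(L/10) = 1.205e+08 → L_total = 10·log₁₀(1.205e+08) = 80.81 dB SPL.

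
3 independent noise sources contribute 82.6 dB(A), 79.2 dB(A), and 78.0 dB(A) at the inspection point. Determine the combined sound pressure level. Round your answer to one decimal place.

Incoherent sources combine by intensity addition: L_total = 10·log₁₀(Σ 10^(L_i/10)).
Σ 10^(L/10) = 10^(82.6/10) + 10^(79.2/10) + 10^(78.0/10) = 3.282e+08.
L_total = 10·log₁₀(3.282e+08) = 85.16 dB(A).

85.2 dB(A)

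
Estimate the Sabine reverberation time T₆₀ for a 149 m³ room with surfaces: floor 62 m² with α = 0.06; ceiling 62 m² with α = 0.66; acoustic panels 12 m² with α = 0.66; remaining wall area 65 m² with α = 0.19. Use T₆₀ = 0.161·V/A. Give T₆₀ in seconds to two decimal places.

0.37 s

A = Σ Sᵢαᵢ = 62·0.06 + 62·0.66 + 12·0.66 + 65·0.19 = 64.91 m².
T₆₀ = 0.161 × 149 / 64.91 = 0.370 s.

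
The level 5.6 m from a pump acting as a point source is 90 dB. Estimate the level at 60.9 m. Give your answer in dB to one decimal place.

69.3 dB

Spherical spreading from a point source gives a 20·log₁₀(r₂/r₁) drop.
L₂ = 90 − 20·log₁₀(60.9/5.6) = 90 − 20.729 = 69.27 dB.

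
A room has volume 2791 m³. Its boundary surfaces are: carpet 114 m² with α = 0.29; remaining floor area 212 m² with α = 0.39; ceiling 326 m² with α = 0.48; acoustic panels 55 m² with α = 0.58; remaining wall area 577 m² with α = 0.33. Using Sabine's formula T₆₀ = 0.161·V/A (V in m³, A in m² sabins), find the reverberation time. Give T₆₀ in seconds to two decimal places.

Summing Sᵢαᵢ: 114·0.29 + 212·0.39 + 326·0.48 + 55·0.58 + 577·0.33 = 494.53 m².
T₆₀ = 0.161·V/A = 0.161·2791/494.53 = 0.909 s.

0.91 s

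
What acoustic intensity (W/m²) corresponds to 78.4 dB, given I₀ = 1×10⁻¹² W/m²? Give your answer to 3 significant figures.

6.92e-05 W/m²

I/I₀ = 10^(78.4/10) = 6.918e+07, so I = 6.918e+07 × 10⁻¹² W/m².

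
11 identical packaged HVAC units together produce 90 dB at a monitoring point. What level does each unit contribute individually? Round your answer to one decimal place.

Dividing the total intensity by 11 lowers the level by 10·log₁₀ 11 = 10.414 dB: L₁ = 90 − 10.414.

79.6 dB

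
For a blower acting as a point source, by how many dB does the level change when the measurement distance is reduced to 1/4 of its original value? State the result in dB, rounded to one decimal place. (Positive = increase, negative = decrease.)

+12.0 dB

A point source loses 6 dB per doubling of distance; generally ΔL = −20·log₁₀(r₂/r₁).
ΔL = −20·log₁₀(0.25) = +12.04 dB.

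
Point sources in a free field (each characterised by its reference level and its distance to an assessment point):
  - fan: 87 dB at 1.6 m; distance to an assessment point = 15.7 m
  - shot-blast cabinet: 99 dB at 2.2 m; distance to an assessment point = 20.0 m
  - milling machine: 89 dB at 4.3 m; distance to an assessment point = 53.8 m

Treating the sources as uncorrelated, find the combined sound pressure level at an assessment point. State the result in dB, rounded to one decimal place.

First find each source's level at the receiver (point-source: −20·log₁₀(r/r_ref)), then combine on an intensity basis.
fan: 87 − 20·log₁₀(15.7/1.6) = 87 − 19.84 = 67.16 dB.
shot-blast cabinet: 99 − 20·log₁₀(20.0/2.2) = 99 − 19.17 = 79.83 dB.
milling machine: 89 − 20·log₁₀(53.8/4.3) = 89 − 21.95 = 67.05 dB.
Σ 10^(L/10) = 1.064e+08 → L_total = 10·log₁₀(1.064e+08) = 80.27 dB.

80.3 dB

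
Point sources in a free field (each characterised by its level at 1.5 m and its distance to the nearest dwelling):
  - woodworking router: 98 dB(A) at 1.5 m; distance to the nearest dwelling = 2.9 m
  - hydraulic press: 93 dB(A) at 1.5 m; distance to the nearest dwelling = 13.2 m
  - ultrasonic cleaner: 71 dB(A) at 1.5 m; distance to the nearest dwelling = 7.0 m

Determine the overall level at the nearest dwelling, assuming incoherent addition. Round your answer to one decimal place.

Apply inverse-square spreading to bring every level to the receiver, then sum 10^(L/10).
woodworking router: 98 − 20·log₁₀(2.9/1.5) = 98 − 5.73 = 92.27 dB(A).
hydraulic press: 93 − 20·log₁₀(13.2/1.5) = 93 − 18.89 = 74.11 dB(A).
ultrasonic cleaner: 71 − 20·log₁₀(7.0/1.5) = 71 − 13.38 = 57.62 dB(A).
Σ 10^(L/10) = 1.714e+09 → L_total = 10·log₁₀(1.714e+09) = 92.34 dB(A).

92.3 dB(A)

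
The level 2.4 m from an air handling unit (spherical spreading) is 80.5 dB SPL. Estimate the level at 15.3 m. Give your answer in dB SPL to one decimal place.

64.4 dB SPL

Point-source attenuation: ΔL = 20·log₁₀(r₂/r₁) = 20·log₁₀(15.3/2.4) = 16.090 dB.
L₂ = 80.5 − 20·log₁₀(15.3/2.4) = 80.5 − 16.090 = 64.41 dB SPL.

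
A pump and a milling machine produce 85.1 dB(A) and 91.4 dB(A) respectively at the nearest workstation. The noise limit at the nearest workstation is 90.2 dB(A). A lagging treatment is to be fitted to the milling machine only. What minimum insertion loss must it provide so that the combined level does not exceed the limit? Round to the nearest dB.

3 dB

Fixed contribution from the other source: Σ 10^(L/10) = 10^(85.1/10) = 3.236e+08 (85.10 dB(A)).
To meet 90.2 dB(A) overall, the treated milling machine may contribute at most 10^(90.2/10) − 3.236e+08 = 7.235e+08, i.e. 88.59 dB(A).
Required insertion loss = 91.4 − 88.59 = 2.81 dB.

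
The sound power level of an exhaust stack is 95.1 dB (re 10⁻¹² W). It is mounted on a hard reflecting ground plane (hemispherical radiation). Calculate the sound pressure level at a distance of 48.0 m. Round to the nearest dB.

L_p = L_w − 10·log₁₀(2π·r²) with r = 48.0 m.
2π·r² = 1.448e+04 m², 10·log₁₀ of that is 41.607 dB.
L_p = 95.1 − 41.607 = 53.49 dB.

53 dB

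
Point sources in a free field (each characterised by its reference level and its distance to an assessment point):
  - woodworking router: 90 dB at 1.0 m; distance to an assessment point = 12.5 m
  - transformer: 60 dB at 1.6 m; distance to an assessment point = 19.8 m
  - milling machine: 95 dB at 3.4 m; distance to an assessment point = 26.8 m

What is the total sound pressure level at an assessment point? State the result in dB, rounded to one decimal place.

Propagate each source to the receiver with L = L_ref − 20·log₁₀(r/r_ref), then add intensities.
woodworking router: 90 − 20·log₁₀(12.5/1.0) = 90 − 21.94 = 68.06 dB.
transformer: 60 − 20·log₁₀(19.8/1.6) = 60 − 21.85 = 38.15 dB.
milling machine: 95 − 20·log₁₀(26.8/3.4) = 95 − 17.93 = 77.07 dB.
Σ 10^(L/10) = 5.730e+07 → L_total = 10·log₁₀(5.730e+07) = 77.58 dB.

77.6 dB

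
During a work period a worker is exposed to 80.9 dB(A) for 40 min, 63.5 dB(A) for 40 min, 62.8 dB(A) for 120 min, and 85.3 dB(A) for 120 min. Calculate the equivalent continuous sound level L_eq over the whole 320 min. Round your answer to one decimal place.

81.6 dB(A)

The energy average is taken in the linear domain: L_eq = 10·log₁₀[(Σ tᵢ·10^(Lᵢ/10))/T], T = 320 min.
Σ tᵢ·10^(Lᵢ/10) = 40·10^(80.9/10) + 40·10^(63.5/10) + 120·10^(62.8/10) + 120·10^(85.3/10) = 4.590e+10.
L_eq = 10·log₁₀(4.590e+10/320) = 81.57 dB(A).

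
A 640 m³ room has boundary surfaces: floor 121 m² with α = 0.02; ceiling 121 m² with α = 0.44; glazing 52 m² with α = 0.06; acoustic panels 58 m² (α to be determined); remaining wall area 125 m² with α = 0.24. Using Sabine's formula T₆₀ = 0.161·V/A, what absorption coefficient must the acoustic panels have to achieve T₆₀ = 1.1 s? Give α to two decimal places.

0.08

From T₆₀ = 0.161·V/A, the target T₆₀ = 1.1 s needs A = 0.161·640/1.1 = 93.67 m².
Absorption from the other surfaces = 121·0.02 + 121·0.44 + 52·0.06 + 125·0.24 = 88.78 m², so the acoustic panels must supply 4.89 m² over 58 m².
α = 4.89/58 = 0.084.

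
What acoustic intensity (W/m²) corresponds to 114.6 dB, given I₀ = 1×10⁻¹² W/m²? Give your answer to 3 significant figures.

I/I₀ = 10^(114.6/10) = 2.884e+11, so I = 2.884e+11 × 10⁻¹² W/m².

0.288 W/m²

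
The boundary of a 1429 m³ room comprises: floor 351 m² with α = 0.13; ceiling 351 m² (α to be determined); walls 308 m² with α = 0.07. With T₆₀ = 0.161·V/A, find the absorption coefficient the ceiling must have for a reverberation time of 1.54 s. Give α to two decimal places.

From T₆₀ = 0.161·V/A, the target T₆₀ = 1.54 s needs A = 0.161·1429/1.54 = 149.40 m².
Absorption from the other surfaces = 351·0.13 + 308·0.07 = 67.19 m², so the ceiling must supply 82.21 m² over 351 m².
α = 82.21/351 = 0.234.

0.23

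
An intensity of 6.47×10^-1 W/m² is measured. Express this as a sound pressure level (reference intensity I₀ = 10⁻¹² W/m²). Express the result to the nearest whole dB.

L = 10·log₁₀(I/I₀) = 10·log₁₀(6.47×10^-1/10⁻¹²) = 10·log₁₀(6.47×10^11).
L = 10·(0.8109 + 11) = 118.11 dB.

118 dB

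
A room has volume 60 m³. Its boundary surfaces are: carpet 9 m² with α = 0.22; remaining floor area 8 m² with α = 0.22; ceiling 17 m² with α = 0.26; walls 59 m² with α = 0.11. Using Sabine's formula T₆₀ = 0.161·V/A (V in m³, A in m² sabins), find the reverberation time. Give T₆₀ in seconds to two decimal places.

Total absorption A = 9·0.22 + 8·0.22 + 17·0.26 + 59·0.11 = 14.65 m² sabins.
T₆₀ = 0.161·V/A = 0.161·60/14.65 = 0.659 s.

0.66 s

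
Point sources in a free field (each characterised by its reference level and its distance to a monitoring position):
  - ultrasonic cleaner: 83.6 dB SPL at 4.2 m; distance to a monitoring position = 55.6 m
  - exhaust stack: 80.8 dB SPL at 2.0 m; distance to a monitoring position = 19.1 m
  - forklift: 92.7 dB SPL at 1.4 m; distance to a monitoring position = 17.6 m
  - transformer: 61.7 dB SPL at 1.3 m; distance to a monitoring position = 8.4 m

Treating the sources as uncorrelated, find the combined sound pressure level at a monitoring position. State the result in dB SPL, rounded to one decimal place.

Apply inverse-square spreading to bring every level to the receiver, then sum 10^(L/10).
ultrasonic cleaner: 83.6 − 20·log₁₀(55.6/4.2) = 83.6 − 22.44 = 61.16 dB SPL.
exhaust stack: 80.8 − 20·log₁₀(19.1/2.0) = 80.8 − 19.60 = 61.20 dB SPL.
forklift: 92.7 − 20·log₁₀(17.6/1.4) = 92.7 − 21.99 = 70.71 dB SPL.
transformer: 61.7 − 20·log₁₀(8.4/1.3) = 61.7 − 16.21 = 45.49 dB SPL.
Σ 10^(L/10) = 1.444e+07 → L_total = 10·log₁₀(1.444e+07) = 71.60 dB SPL.

71.6 dB SPL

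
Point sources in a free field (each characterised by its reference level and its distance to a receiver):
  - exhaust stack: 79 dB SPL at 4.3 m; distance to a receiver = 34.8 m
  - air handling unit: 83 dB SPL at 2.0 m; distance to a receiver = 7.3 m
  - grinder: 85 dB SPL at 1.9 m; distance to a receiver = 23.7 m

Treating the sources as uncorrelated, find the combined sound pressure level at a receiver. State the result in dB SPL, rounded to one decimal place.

72.6 dB SPL

Apply inverse-square spreading to bring every level to the receiver, then sum 10^(L/10).
exhaust stack: 79 − 20·log₁₀(34.8/4.3) = 79 − 18.16 = 60.84 dB SPL.
air handling unit: 83 − 20·log₁₀(7.3/2.0) = 83 − 11.25 = 71.75 dB SPL.
grinder: 85 − 20·log₁₀(23.7/1.9) = 85 − 21.92 = 63.08 dB SPL.
Σ 10^(L/10) = 1.822e+07 → L_total = 10·log₁₀(1.822e+07) = 72.61 dB SPL.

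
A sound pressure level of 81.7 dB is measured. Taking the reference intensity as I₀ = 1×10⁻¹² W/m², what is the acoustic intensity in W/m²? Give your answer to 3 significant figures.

I/I₀ = 10^(81.7/10) = 1.479e+08, so I = 1.479e+08 × 10⁻¹² W/m².

0.000148 W/m²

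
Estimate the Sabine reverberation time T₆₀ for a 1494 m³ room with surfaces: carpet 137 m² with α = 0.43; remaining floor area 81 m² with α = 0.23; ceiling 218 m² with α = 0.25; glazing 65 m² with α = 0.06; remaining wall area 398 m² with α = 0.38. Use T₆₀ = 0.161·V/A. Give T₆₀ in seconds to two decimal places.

Total absorption A = 137·0.43 + 81·0.23 + 218·0.25 + 65·0.06 + 398·0.38 = 287.18 m² sabins.
T₆₀ = 0.161·V/A = 0.161·1494/287.18 = 0.838 s.

0.84 s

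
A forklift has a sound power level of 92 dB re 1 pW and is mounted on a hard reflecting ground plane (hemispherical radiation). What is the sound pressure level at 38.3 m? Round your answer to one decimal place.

Free-field hemispherical radiation: L_p = L_w − 10·log₁₀(2π·r²), r = 38.3 m.
2π·r² = 9217 m², 10·log₁₀ of that is 39.646 dB.
L_p = 92 − 39.646 = 52.35 dB.

52.4 dB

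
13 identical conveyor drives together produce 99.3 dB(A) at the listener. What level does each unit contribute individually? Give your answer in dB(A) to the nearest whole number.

Dividing the total intensity by 13 lowers the level by 10·log₁₀ 13 = 11.139 dB: L₁ = 99.3 − 11.139.

88 dB(A)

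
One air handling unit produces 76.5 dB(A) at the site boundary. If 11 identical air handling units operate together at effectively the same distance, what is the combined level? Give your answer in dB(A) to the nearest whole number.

With 11 equal, uncorrelated contributions the intensity is 11× that of one unit, giving a rise of 10·log₁₀ 11.
L_total = 76.5 + 10·log₁₀(11) = 76.5 + 10.414 = 86.91 dB(A).

87 dB(A)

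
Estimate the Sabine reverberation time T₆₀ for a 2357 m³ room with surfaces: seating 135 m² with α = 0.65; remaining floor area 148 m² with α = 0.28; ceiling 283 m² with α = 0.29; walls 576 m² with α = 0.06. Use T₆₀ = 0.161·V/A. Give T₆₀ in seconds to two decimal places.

Total absorption A = 135·0.65 + 148·0.28 + 283·0.29 + 576·0.06 = 245.82 m² sabins.
T₆₀ = 0.161 × 2357 / 245.82 = 1.544 s.

1.54 s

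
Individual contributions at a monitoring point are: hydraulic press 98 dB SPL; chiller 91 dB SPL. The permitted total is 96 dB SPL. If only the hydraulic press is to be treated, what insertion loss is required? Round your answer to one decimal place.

The untreated sources together contribute 10^(91/10) = 1.259e+09, i.e. 91.00 dB SPL.
To meet 96 dB SPL overall, the treated hydraulic press may contribute at most 10^(96/10) − 1.259e+09 = 2.722e+09, i.e. 94.35 dB SPL.
Required insertion loss = 98 − 94.35 = 3.65 dB.

3.7 dB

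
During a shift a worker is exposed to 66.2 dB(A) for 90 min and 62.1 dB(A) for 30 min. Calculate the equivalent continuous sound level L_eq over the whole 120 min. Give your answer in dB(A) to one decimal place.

The energy average is taken in the linear domain: L_eq = 10·log₁₀[(Σ tᵢ·10^(Lᵢ/10))/T], T = 120 min.
Σ tᵢ·10^(Lᵢ/10) = 90·10^(66.2/10) + 30·10^(62.1/10) = 4.238e+08.
L_eq = 10·log₁₀(4.238e+08/120) = 65.48 dB(A).

65.5 dB(A)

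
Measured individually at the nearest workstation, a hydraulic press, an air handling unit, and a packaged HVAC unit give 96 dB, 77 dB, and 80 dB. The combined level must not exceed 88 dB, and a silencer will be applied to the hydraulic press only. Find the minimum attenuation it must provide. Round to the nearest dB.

9 dB

Everything except the hydraulic press sums to 10^(77/10) + 10^(80/10) = 1.501e+08 in linear terms, 81.76 dB.
The limit corresponds to 10^(88/10) = 6.310e+08; subtracting the fixed part leaves 4.808e+08 for the hydraulic press, i.e. 86.82 dB.
Required insertion loss = 96 − 86.82 = 9.18 dB.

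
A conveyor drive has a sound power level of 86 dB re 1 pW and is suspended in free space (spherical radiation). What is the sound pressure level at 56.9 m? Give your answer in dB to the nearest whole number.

40 dB

The power spreads over a sphere of area 4π·r², so L_p = L_w − 10·log₁₀(4π·r²).
4π·r² = 4.069e+04 m², 10·log₁₀ of that is 46.094 dB.
L_p = 86 − 46.094 = 39.91 dB.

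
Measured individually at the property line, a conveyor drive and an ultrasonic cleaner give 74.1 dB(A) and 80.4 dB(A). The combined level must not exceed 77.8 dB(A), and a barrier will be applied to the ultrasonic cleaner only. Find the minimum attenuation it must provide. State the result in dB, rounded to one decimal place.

Fixed contribution from the other source: Σ 10^(L/10) = 10^(74.1/10) = 2.570e+07 (74.10 dB(A)).
To meet 77.8 dB(A) overall, the treated ultrasonic cleaner may contribute at most 10^(77.8/10) − 2.570e+07 = 3.455e+07, i.e. 75.38 dB(A).
So the ultrasonic cleaner must be reduced from 80.4 to 75.38 dB(A): IL = 5.02 dB.

5.0 dB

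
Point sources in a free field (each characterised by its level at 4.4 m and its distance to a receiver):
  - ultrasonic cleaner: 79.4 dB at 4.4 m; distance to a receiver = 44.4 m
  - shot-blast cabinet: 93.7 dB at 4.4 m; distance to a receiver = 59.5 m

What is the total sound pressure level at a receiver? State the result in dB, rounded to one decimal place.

71.4 dB

Apply inverse-square spreading to bring every level to the receiver, then sum 10^(L/10).
ultrasonic cleaner: 79.4 − 20·log₁₀(44.4/4.4) = 79.4 − 20.08 = 59.32 dB.
shot-blast cabinet: 93.7 − 20·log₁₀(59.5/4.4) = 93.7 − 22.62 = 71.08 dB.
Σ 10^(L/10) = 1.367e+07 → L_total = 10·log₁₀(1.367e+07) = 71.36 dB.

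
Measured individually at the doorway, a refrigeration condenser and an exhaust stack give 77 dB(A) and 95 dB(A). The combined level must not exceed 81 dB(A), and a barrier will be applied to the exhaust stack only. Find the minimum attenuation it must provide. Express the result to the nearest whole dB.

Fixed contribution from the other source: Σ 10^(L/10) = 10^(77/10) = 5.012e+07 (77.00 dB(A)).
To meet 81 dB(A) overall, the treated exhaust stack may contribute at most 10^(81/10) − 5.012e+07 = 7.577e+07, i.e. 78.80 dB(A).
Required insertion loss = 95 − 78.80 = 16.20 dB.

16 dB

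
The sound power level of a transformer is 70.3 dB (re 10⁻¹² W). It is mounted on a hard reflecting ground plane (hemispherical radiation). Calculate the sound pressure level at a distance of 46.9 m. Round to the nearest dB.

29 dB

Free-field hemispherical radiation: L_p = L_w − 10·log₁₀(2π·r²), r = 46.9 m.
2π·r² = 1.382e+04 m², 10·log₁₀ of that is 41.405 dB.
L_p = 70.3 − 41.405 = 28.89 dB.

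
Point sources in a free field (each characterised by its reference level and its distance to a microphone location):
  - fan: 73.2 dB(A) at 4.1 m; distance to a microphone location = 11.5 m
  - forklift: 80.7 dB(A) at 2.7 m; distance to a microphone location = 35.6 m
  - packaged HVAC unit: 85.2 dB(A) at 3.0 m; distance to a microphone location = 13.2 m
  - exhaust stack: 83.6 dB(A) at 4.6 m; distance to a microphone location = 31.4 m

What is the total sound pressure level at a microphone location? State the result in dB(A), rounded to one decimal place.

Apply inverse-square spreading to bring every level to the receiver, then sum 10^(L/10).
fan: 73.2 − 20·log₁₀(11.5/4.1) = 73.2 − 8.96 = 64.24 dB(A).
forklift: 80.7 − 20·log₁₀(35.6/2.7) = 80.7 − 22.40 = 58.30 dB(A).
packaged HVAC unit: 85.2 − 20·log₁₀(13.2/3.0) = 85.2 − 12.87 = 72.33 dB(A).
exhaust stack: 83.6 − 20·log₁₀(31.4/4.6) = 83.6 − 16.68 = 66.92 dB(A).
Σ 10^(L/10) = 2.535e+07 → L_total = 10·log₁₀(2.535e+07) = 74.04 dB(A).

74.0 dB(A)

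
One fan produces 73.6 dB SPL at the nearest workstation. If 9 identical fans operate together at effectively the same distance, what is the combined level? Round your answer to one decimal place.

N identical incoherent sources raise the level by 10·log₁₀ N.
L_total = 73.6 + 10·log₁₀(9) = 73.6 + 9.542 = 83.14 dB SPL.

83.1 dB SPL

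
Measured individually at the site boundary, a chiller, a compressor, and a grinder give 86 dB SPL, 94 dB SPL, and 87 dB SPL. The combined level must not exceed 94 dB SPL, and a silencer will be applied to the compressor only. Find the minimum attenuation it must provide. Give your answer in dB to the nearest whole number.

2 dB

Fixed contribution from the other sources: Σ 10^(L/10) = 10^(86/10) + 10^(87/10) = 8.993e+08 (89.54 dB SPL).
The limit corresponds to 10^(94/10) = 2.512e+09; subtracting the fixed part leaves 1.613e+09 for the compressor, i.e. 92.08 dB SPL.
So the compressor must be reduced from 94 to 92.08 dB SPL: IL = 1.92 dB.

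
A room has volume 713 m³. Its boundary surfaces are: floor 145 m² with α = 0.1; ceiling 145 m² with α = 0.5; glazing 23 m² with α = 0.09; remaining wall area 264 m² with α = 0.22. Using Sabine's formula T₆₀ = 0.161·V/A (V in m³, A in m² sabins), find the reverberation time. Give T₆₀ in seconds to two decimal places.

Summing Sᵢαᵢ: 145·0.1 + 145·0.5 + 23·0.09 + 264·0.22 = 147.15 m².
T₆₀ = 0.161·V/A = 0.161·713/147.15 = 0.780 s.

0.78 s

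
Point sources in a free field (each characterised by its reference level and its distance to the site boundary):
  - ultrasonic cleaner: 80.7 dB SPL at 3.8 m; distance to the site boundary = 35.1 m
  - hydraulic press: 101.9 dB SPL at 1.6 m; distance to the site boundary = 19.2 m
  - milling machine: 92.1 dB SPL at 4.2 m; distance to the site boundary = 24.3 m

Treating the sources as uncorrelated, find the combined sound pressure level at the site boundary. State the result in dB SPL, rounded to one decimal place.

82.0 dB SPL

First find each source's level at the receiver (point-source: −20·log₁₀(r/r_ref)), then combine on an intensity basis.
ultrasonic cleaner: 80.7 − 20·log₁₀(35.1/3.8) = 80.7 − 19.31 = 61.39 dB SPL.
hydraulic press: 101.9 − 20·log₁₀(19.2/1.6) = 101.9 − 21.58 = 80.32 dB SPL.
milling machine: 92.1 − 20·log₁₀(24.3/4.2) = 92.1 − 15.25 = 76.85 dB SPL.
Σ 10^(L/10) = 1.574e+08 → L_total = 10·log₁₀(1.574e+08) = 81.97 dB SPL.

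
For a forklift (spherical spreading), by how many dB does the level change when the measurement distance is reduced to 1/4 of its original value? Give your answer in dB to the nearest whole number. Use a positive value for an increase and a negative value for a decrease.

+12 dB

A point source loses 6 dB per doubling of distance; generally ΔL = −20·log₁₀(r₂/r₁).
ΔL = −20·log₁₀(0.25) = +12.04 dB.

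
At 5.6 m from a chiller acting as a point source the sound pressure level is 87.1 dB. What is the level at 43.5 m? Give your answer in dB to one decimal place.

69.3 dB

Spherical spreading from a point source gives a 20·log₁₀(r₂/r₁) drop.
L₂ = 87.1 − 20·log₁₀(43.5/5.6) = 87.1 − 17.806 = 69.29 dB.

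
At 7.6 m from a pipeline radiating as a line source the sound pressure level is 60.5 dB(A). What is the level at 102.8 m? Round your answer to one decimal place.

Cylindrical spreading from a line source gives a 10·log₁₀(r₂/r₁) drop.
L₂ = 60.5 − 10·log₁₀(102.8/7.6) = 60.5 − 11.312 = 49.19 dB(A).

49.2 dB(A)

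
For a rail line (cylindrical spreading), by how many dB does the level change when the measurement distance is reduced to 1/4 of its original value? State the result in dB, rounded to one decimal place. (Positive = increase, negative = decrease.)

A line source loses 3 dB per doubling of distance; generally ΔL = −10·log₁₀(r₂/r₁).
ΔL = −10·log₁₀(0.25) = +6.02 dB.

+6.0 dB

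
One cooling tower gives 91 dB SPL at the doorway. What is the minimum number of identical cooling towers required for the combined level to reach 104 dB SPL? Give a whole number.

20

N identical sources give L₁ + 10·log₁₀ N, so require 10·log₁₀ N ≥ 104 − 91 = 13.0 dB.
N ≥ 10^(13.0/10) = 19.953, so N = 20.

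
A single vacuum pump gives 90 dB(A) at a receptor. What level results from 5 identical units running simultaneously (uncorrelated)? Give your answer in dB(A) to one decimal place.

L_total = L₁ + 10·log₁₀ N for N identical incoherent sources.
L_total = 90 + 10·log₁₀(5) = 90 + 6.990 = 96.99 dB(A).

97.0 dB(A)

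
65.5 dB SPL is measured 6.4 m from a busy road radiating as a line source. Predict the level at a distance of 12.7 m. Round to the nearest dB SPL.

63 dB SPL

Cylindrical spreading from a line source gives a 10·log₁₀(r₂/r₁) drop.
L₂ = 65.5 − 10·log₁₀(12.7/6.4) = 65.5 − 2.976 = 62.52 dB SPL.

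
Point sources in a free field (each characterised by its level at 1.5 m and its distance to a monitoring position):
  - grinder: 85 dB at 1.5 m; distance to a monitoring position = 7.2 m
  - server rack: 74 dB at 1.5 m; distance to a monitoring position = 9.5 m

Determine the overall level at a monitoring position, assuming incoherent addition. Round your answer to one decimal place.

71.6 dB

Apply inverse-square spreading to bring every level to the receiver, then sum 10^(L/10).
grinder: 85 − 20·log₁₀(7.2/1.5) = 85 − 13.62 = 71.38 dB.
server rack: 74 − 20·log₁₀(9.5/1.5) = 74 − 16.03 = 57.97 dB.
Σ 10^(L/10) = 1.435e+07 → L_total = 10·log₁₀(1.435e+07) = 71.57 dB.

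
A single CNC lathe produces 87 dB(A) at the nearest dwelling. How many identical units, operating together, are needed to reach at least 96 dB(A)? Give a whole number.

N identical sources give L₁ + 10·log₁₀ N, so require 10·log₁₀ N ≥ 96 − 87 = 9.0 dB.
N ≥ 10^(9.0/10) = 7.943, so N = 8.

8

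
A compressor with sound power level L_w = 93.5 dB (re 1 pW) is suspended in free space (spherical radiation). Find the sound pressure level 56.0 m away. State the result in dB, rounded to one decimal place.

The power spreads over a sphere of area 4π·r², so L_p = L_w − 10·log₁₀(4π·r²).
4π·r² = 3.941e+04 m², 10·log₁₀ of that is 45.956 dB.
L_p = 93.5 − 45.956 = 47.54 dB.

47.5 dB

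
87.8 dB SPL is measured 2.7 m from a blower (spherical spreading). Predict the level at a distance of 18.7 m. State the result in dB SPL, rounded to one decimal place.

71.0 dB SPL

For a point source, L₂ = L₁ − 20·log₁₀(r₂/r₁).
L₂ = 87.8 − 20·log₁₀(18.7/2.7) = 87.8 − 16.810 = 70.99 dB SPL.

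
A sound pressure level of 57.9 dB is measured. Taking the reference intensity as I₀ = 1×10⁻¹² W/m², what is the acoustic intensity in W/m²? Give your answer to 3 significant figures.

I/I₀ = 10^(57.9/10) = 6.166e+05, so I = 6.166e+05 × 10⁻¹² W/m².

6.17e-07 W/m²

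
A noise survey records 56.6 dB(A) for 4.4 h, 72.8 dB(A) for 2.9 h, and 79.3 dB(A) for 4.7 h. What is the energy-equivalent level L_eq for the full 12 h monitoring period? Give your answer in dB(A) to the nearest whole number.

76 dB(A)

Weight each interval's intensity by its duration and average over T = 12 h:
Σ tᵢ·10^(Lᵢ/10) = 4.4·10^(56.6/10) + 2.9·10^(72.8/10) + 4.7·10^(79.3/10) = 4.573e+08.
L_eq = 10·log₁₀(4.573e+08/12) = 75.81 dB(A).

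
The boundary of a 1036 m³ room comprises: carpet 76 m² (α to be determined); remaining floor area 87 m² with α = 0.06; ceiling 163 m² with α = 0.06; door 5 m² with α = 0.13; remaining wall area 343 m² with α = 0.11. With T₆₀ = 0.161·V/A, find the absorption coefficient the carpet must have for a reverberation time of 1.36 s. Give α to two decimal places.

From T₆₀ = 0.161·V/A, the target T₆₀ = 1.36 s needs A = 0.161·1036/1.36 = 122.64 m².
Absorption from the other surfaces = 87·0.06 + 163·0.06 + 5·0.13 + 343·0.11 = 53.38 m², so the carpet must supply 69.26 m² over 76 m².
α = 69.26/76 = 0.911.

0.91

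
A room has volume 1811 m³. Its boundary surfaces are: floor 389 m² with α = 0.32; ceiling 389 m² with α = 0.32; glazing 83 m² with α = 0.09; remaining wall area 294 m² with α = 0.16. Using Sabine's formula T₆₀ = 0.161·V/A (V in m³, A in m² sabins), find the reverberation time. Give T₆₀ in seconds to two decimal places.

Summing Sᵢαᵢ: 389·0.32 + 389·0.32 + 83·0.09 + 294·0.16 = 303.47 m².
T₆₀ = 0.161·V/A = 0.161·1811/303.47 = 0.961 s.

0.96 s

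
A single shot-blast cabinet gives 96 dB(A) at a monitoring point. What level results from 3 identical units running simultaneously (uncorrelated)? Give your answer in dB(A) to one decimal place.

L_total = L₁ + 10·log₁₀ N for N identical incoherent sources.
L_total = 96 + 10·log₁₀(3) = 96 + 4.771 = 100.77 dB(A).

100.8 dB(A)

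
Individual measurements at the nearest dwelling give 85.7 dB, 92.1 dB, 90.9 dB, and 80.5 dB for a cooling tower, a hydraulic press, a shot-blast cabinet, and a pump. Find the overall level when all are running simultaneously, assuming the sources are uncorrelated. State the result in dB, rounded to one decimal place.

95.2 dB

For uncorrelated sources the intensities add, so convert each level to linear form, sum, and take 10·log₁₀ of the total.
Σ 10^(L/10) = 10^(85.7/10) + 10^(92.1/10) + 10^(90.9/10) + 10^(80.5/10) = 3.336e+09.
L_total = 10·log₁₀(3.336e+09) = 95.23 dB.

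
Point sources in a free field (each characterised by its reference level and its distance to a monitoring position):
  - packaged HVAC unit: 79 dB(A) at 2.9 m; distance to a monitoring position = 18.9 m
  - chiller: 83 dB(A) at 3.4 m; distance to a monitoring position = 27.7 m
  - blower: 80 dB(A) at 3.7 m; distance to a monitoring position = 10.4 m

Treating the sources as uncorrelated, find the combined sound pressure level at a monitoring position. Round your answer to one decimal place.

72.4 dB(A)

First find each source's level at the receiver (point-source: −20·log₁₀(r/r_ref)), then combine on an intensity basis.
packaged HVAC unit: 79 − 20·log₁₀(18.9/2.9) = 79 − 16.28 = 62.72 dB(A).
chiller: 83 − 20·log₁₀(27.7/3.4) = 83 − 18.22 = 64.78 dB(A).
blower: 80 − 20·log₁₀(10.4/3.7) = 80 − 8.98 = 71.02 dB(A).
Σ 10^(L/10) = 1.753e+07 → L_total = 10·log₁₀(1.753e+07) = 72.44 dB(A).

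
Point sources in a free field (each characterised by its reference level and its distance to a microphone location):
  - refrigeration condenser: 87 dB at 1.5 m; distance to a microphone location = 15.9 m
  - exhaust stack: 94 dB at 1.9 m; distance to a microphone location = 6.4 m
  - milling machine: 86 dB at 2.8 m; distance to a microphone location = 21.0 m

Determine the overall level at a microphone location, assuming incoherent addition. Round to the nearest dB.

84 dB

Apply inverse-square spreading to bring every level to the receiver, then sum 10^(L/10).
refrigeration condenser: 87 − 20·log₁₀(15.9/1.5) = 87 − 20.51 = 66.49 dB.
exhaust stack: 94 − 20·log₁₀(6.4/1.9) = 94 − 10.55 = 83.45 dB.
milling machine: 86 − 20·log₁₀(21.0/2.8) = 86 − 17.50 = 68.50 dB.
Σ 10^(L/10) = 2.329e+08 → L_total = 10·log₁₀(2.329e+08) = 83.67 dB.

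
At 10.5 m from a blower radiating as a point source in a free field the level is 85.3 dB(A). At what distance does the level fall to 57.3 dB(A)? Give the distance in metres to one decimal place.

263.7 m

For a point source L₁ − L₂ = 20·log₁₀(r₂/r₁), so r₂ = r₁·10^((L₁−L₂)/20).
r₂ = 10.5·10^((85.3−57.3)/20) = 10.5·10^(28.0/20) = 263.75 m.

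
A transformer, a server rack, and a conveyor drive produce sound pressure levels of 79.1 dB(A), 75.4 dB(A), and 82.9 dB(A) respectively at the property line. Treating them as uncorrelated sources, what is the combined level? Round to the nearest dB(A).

85 dB(A)

For uncorrelated sources the intensities add, so convert each level to linear form, sum, and take 10·log₁₀ of the total.
Σ 10^(L/10) = 10^(79.1/10) + 10^(75.4/10) + 10^(82.9/10) = 3.109e+08.
L_total = 10·log₁₀(3.109e+08) = 84.93 dB(A).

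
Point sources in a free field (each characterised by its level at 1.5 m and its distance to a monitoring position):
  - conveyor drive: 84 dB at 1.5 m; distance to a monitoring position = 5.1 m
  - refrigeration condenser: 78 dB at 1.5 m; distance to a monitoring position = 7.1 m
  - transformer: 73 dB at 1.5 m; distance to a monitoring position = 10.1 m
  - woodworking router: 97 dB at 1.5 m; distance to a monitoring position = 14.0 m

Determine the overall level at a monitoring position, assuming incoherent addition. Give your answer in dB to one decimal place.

Apply inverse-square spreading to bring every level to the receiver, then sum 10^(L/10).
conveyor drive: 84 − 20·log₁₀(5.1/1.5) = 84 − 10.63 = 73.37 dB.
refrigeration condenser: 78 − 20·log₁₀(7.1/1.5) = 78 − 13.50 = 64.50 dB.
transformer: 73 − 20·log₁₀(10.1/1.5) = 73 − 16.56 = 56.44 dB.
woodworking router: 97 − 20·log₁₀(14.0/1.5) = 97 − 19.40 = 77.60 dB.
Σ 10^(L/10) = 8.252e+07 → L_total = 10·log₁₀(8.252e+07) = 79.17 dB.

79.2 dB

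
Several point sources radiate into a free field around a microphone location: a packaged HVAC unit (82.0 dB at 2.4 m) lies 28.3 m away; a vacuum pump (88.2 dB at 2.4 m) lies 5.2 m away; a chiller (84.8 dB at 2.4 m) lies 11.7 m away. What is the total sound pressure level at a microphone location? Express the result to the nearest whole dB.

82 dB

Apply inverse-square spreading to bring every level to the receiver, then sum 10^(L/10).
packaged HVAC unit: 82.0 − 20·log₁₀(28.3/2.4) = 82.0 − 21.43 = 60.57 dB.
vacuum pump: 88.2 − 20·log₁₀(5.2/2.4) = 88.2 − 6.72 = 81.48 dB.
chiller: 84.8 − 20·log₁₀(11.7/2.4) = 84.8 − 13.76 = 71.04 dB.
Σ 10^(L/10) = 1.546e+08 → L_total = 10·log₁₀(1.546e+08) = 81.89 dB.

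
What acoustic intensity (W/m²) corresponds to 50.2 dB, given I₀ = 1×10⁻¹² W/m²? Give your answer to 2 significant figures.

1.0e-07 W/m²

I/I₀ = 10^(50.2/10) = 1.047e+05, so I = 1.047e+05 × 10⁻¹² W/m².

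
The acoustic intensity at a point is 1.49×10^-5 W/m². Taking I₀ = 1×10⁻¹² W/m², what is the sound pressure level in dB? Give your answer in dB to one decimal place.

71.7 dB

I/I₀ = 1.49×10^-5/10⁻¹² = 1.49×10^7, and L = 10·log₁₀(I/I₀).
L = 10·(0.1732 + 7) = 71.73 dB.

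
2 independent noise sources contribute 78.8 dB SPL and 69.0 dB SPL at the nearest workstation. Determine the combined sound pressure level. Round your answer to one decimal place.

For uncorrelated sources the intensities add, so convert each level to linear form, sum, and take 10·log₁₀ of the total.
Σ 10^(L/10) = 10^(78.8/10) + 10^(69.0/10) = 8.380e+07.
L_total = 10·log₁₀(8.380e+07) = 79.23 dB SPL.

79.2 dB SPL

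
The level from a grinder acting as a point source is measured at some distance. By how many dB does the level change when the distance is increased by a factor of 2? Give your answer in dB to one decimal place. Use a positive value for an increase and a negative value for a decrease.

-6.0 dB

With spherical spreading the level changes by −20·log₁₀(r₂/r₁).
ΔL = −20·log₁₀(2) = -6.02 dB.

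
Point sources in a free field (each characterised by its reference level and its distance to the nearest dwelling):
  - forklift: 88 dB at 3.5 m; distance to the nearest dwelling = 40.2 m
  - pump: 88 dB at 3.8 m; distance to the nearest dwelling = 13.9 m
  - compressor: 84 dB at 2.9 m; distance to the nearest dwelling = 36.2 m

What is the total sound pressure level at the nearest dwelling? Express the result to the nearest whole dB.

77 dB

First find each source's level at the receiver (point-source: −20·log₁₀(r/r_ref)), then combine on an intensity basis.
forklift: 88 − 20·log₁₀(40.2/3.5) = 88 − 21.20 = 66.80 dB.
pump: 88 − 20·log₁₀(13.9/3.8) = 88 − 11.26 = 76.74 dB.
compressor: 84 − 20·log₁₀(36.2/2.9) = 84 − 21.93 = 62.07 dB.
Σ 10^(L/10) = 5.355e+07 → L_total = 10·log₁₀(5.355e+07) = 77.29 dB.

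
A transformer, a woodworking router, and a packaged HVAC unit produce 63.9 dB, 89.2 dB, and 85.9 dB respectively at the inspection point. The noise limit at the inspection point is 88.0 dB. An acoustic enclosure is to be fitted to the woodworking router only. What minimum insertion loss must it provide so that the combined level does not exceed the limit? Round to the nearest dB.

5 dB

Fixed contribution from the other sources: Σ 10^(L/10) = 10^(63.9/10) + 10^(85.9/10) = 3.915e+08 (85.93 dB).
To meet 88.0 dB overall, the treated woodworking router may contribute at most 10^(88.0/10) − 3.915e+08 = 2.395e+08, i.e. 83.79 dB.
Required insertion loss = 89.2 − 83.79 = 5.41 dB.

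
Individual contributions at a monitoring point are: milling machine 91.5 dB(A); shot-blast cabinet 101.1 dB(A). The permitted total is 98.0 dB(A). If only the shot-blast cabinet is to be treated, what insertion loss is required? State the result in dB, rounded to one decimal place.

4.2 dB

Everything except the shot-blast cabinet sums to 10^(91.5/10) = 1.413e+09 in linear terms, 91.50 dB(A).
To meet 98.0 dB(A) overall, the treated shot-blast cabinet may contribute at most 10^(98.0/10) − 1.413e+09 = 4.897e+09, i.e. 96.90 dB(A).
Required insertion loss = 101.1 − 96.90 = 4.20 dB.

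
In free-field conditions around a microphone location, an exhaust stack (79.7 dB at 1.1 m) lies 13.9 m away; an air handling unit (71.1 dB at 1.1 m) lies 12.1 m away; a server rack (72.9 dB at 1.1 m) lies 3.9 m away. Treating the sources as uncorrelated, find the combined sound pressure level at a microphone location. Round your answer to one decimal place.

63.5 dB

Propagate each source to the receiver with L = L_ref − 20·log₁₀(r/r_ref), then add intensities.
exhaust stack: 79.7 − 20·log₁₀(13.9/1.1) = 79.7 − 22.03 = 57.67 dB.
air handling unit: 71.1 − 20·log₁₀(12.1/1.1) = 71.1 − 20.83 = 50.27 dB.
server rack: 72.9 − 20·log₁₀(3.9/1.1) = 72.9 − 10.99 = 61.91 dB.
Σ 10^(L/10) = 2.242e+06 → L_total = 10·log₁₀(2.242e+06) = 63.51 dB.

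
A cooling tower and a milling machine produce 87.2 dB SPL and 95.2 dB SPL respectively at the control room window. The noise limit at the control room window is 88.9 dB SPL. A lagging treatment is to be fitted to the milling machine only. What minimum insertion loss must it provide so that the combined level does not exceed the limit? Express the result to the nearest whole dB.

11 dB

Everything except the milling machine sums to 10^(87.2/10) = 5.248e+08 in linear terms, 87.20 dB SPL.
To meet 88.9 dB SPL overall, the treated milling machine may contribute at most 10^(88.9/10) − 5.248e+08 = 2.514e+08, i.e. 84.00 dB SPL.
So the milling machine must be reduced from 95.2 to 84.00 dB SPL: IL = 11.20 dB.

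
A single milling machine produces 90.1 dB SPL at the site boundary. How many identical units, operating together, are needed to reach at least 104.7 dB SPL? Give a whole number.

29

The shortfall is 104.7 − 90.1 = 14.6 dB, and N units add 10·log₁₀ N, so need 10·log₁₀ N ≥ 14.6.
N ≥ 10^(14.6/10) = 28.840, so N = 29.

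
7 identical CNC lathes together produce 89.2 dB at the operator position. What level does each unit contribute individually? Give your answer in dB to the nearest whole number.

81 dB

7 equal contributions raise the level by 10·log₁₀ 7 = 8.451 dB, so each unit alone gives 89.2 − 8.451.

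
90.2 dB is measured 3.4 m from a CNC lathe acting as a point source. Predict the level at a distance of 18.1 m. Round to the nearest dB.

Point-source attenuation: ΔL = 20·log₁₀(r₂/r₁) = 20·log₁₀(18.1/3.4) = 14.524 dB.
L₂ = 90.2 − 20·log₁₀(18.1/3.4) = 90.2 − 14.524 = 75.68 dB.

76 dB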